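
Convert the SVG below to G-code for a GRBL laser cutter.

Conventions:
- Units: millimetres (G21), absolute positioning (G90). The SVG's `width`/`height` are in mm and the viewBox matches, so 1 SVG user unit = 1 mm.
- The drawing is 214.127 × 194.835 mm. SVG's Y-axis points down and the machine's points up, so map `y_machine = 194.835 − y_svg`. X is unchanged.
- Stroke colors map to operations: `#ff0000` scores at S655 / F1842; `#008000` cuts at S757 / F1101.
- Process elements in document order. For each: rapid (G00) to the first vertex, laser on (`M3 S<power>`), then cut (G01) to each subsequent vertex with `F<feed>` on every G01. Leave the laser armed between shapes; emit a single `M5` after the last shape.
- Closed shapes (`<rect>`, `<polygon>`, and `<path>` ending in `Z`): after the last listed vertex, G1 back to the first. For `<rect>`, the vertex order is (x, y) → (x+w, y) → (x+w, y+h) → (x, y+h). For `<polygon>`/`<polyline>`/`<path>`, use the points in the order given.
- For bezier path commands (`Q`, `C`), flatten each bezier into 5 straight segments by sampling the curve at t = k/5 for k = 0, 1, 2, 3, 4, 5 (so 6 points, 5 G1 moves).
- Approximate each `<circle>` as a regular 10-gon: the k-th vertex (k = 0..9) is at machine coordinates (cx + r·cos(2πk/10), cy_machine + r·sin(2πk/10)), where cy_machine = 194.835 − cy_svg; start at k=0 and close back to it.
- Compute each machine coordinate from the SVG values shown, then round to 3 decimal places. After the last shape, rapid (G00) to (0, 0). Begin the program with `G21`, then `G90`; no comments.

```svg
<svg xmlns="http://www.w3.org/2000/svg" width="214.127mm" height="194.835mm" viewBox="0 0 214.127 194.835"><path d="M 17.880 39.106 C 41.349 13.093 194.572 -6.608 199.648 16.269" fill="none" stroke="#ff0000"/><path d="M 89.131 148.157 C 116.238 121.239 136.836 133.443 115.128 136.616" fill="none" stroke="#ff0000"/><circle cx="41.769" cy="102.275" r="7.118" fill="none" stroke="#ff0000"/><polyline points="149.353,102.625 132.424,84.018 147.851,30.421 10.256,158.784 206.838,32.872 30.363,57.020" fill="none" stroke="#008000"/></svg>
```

Since the viewBox matches the mm dimensions, user units are millimetres directly. The only transform is the Y-flip y_m = 194.835 − y_svg.

Shape 1 is a cubic bezier drawn with `<path>`. Its stroke #ff0000 means score at S655, F1842. After flipping Y the toolpath is (17.880,155.729) → (45.309,170.289) → (90.539,181.594) → (140.232,187.902) → (181.048,187.473) → (199.648,178.566).

Shape 2 is a cubic bezier drawn with `<path>`. Its stroke #ff0000 means score at S655, F1842. After flipping Y the toolpath is (89.131,46.678) → (104.328,58.519) → (116.244,63.283) → (123.162,63.280) → (123.362,60.821) → (115.128,58.219).

Shape 3 is a circle drawn with `<circle>`. Its stroke #ff0000 means score at S655, F1842. After flipping Y the toolpath is (48.887,92.560) → (47.528,96.744) → (43.969,99.330) → (39.569,99.330) → (36.010,96.744) → (34.651,92.560) → (36.010,88.376) → (39.569,85.790) → (43.969,85.790) → (47.528,88.376) → (48.887,92.560), returning to the start.

Shape 4 is a open polyline drawn with `<polyline>`. Its stroke #008000 means cut at S757, F1101. After flipping Y the toolpath is (149.353,92.210) → (132.424,110.817) → (147.851,164.414) → (10.256,36.051) → (206.838,161.963) → (30.363,137.815).

G21
G90
G00 X17.880 Y155.729
M3 S655
G01 X45.309 Y170.289 F1842
G01 X90.539 Y181.594 F1842
G01 X140.232 Y187.902 F1842
G01 X181.048 Y187.473 F1842
G01 X199.648 Y178.566 F1842
G00 X89.131 Y46.678
M3 S655
G01 X104.328 Y58.519 F1842
G01 X116.244 Y63.283 F1842
G01 X123.162 Y63.280 F1842
G01 X123.362 Y60.821 F1842
G01 X115.128 Y58.219 F1842
G00 X48.887 Y92.560
M3 S655
G01 X47.528 Y96.744 F1842
G01 X43.969 Y99.330 F1842
G01 X39.569 Y99.330 F1842
G01 X36.010 Y96.744 F1842
G01 X34.651 Y92.560 F1842
G01 X36.010 Y88.376 F1842
G01 X39.569 Y85.790 F1842
G01 X43.969 Y85.790 F1842
G01 X47.528 Y88.376 F1842
G01 X48.887 Y92.560 F1842
G00 X149.353 Y92.210
M3 S757
G01 X132.424 Y110.817 F1101
G01 X147.851 Y164.414 F1101
G01 X10.256 Y36.051 F1101
G01 X206.838 Y161.963 F1101
G01 X30.363 Y137.815 F1101
M5
G00 X0.000 Y0.000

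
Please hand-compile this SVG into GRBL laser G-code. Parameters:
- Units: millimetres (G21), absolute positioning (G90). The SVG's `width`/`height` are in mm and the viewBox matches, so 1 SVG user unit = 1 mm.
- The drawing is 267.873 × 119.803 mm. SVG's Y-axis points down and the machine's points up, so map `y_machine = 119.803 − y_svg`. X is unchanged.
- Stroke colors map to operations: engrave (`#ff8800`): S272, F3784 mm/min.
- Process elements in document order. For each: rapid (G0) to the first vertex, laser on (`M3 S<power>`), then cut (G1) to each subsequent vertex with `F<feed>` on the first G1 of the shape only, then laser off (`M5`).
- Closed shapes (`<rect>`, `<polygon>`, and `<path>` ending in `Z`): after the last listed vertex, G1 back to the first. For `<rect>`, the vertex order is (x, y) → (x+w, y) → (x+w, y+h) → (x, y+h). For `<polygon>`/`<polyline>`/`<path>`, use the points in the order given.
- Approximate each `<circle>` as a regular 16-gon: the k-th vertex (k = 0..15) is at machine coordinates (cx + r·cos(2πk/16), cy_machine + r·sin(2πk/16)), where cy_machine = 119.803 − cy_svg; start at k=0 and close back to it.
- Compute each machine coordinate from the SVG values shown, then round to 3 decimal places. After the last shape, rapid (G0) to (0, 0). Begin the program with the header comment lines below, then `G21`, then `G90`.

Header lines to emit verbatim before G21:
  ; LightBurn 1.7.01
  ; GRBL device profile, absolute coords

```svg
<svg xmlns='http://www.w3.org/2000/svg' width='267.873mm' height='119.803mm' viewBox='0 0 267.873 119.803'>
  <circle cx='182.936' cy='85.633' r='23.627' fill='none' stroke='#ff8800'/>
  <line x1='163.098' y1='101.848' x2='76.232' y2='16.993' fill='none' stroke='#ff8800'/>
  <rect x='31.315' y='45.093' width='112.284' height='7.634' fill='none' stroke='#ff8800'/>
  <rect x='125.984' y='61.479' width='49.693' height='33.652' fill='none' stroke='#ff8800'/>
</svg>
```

1 u = 1 mm; y_m = 119.803 − y.

[1] `<circle>` circle, #ff8800→engrave S272 F3784: (206.563,34.170) → (204.765,43.212) → (199.643,50.877) → (191.978,55.999) → (182.936,57.797) → (173.894,55.999) → (166.229,50.877) → (161.107,43.212) → (159.309,34.170) → (161.107,25.128) → (166.229,17.463) → (173.894,12.341) → (182.936,10.543) → (191.978,12.341) → (199.643,17.463) → (204.765,25.128) → (206.563,34.170) (closed)

[2] `<line>` line segment, #ff8800→engrave S272 F3784: (163.098,17.955) → (76.232,102.810)

[3] `<rect>` rectangle, #ff8800→engrave S272 F3784: (31.315,74.710) → (143.599,74.710) → (143.599,67.076) → (31.315,67.076) → (31.315,74.710) (closed)

[4] `<rect>` rectangle, #ff8800→engrave S272 F3784: (125.984,58.324) → (175.677,58.324) → (175.677,24.672) → (125.984,24.672) → (125.984,58.324) (closed)

; LightBurn 1.7.01
; GRBL device profile, absolute coords
G21
G90
G0 X206.563 Y34.170
M3 S272
G1 X204.765 Y43.212 F3784
G1 X199.643 Y50.877
G1 X191.978 Y55.999
G1 X182.936 Y57.797
G1 X173.894 Y55.999
G1 X166.229 Y50.877
G1 X161.107 Y43.212
G1 X159.309 Y34.170
G1 X161.107 Y25.128
G1 X166.229 Y17.463
G1 X173.894 Y12.341
G1 X182.936 Y10.543
G1 X191.978 Y12.341
G1 X199.643 Y17.463
G1 X204.765 Y25.128
G1 X206.563 Y34.170
M5
G0 X163.098 Y17.955
M3 S272
G1 X76.232 Y102.810 F3784
M5
G0 X31.315 Y74.710
M3 S272
G1 X143.599 Y74.710 F3784
G1 X143.599 Y67.076
G1 X31.315 Y67.076
G1 X31.315 Y74.710
M5
G0 X125.984 Y58.324
M3 S272
G1 X175.677 Y58.324 F3784
G1 X175.677 Y24.672
G1 X125.984 Y24.672
G1 X125.984 Y58.324
M5
G0 X0.000 Y0.000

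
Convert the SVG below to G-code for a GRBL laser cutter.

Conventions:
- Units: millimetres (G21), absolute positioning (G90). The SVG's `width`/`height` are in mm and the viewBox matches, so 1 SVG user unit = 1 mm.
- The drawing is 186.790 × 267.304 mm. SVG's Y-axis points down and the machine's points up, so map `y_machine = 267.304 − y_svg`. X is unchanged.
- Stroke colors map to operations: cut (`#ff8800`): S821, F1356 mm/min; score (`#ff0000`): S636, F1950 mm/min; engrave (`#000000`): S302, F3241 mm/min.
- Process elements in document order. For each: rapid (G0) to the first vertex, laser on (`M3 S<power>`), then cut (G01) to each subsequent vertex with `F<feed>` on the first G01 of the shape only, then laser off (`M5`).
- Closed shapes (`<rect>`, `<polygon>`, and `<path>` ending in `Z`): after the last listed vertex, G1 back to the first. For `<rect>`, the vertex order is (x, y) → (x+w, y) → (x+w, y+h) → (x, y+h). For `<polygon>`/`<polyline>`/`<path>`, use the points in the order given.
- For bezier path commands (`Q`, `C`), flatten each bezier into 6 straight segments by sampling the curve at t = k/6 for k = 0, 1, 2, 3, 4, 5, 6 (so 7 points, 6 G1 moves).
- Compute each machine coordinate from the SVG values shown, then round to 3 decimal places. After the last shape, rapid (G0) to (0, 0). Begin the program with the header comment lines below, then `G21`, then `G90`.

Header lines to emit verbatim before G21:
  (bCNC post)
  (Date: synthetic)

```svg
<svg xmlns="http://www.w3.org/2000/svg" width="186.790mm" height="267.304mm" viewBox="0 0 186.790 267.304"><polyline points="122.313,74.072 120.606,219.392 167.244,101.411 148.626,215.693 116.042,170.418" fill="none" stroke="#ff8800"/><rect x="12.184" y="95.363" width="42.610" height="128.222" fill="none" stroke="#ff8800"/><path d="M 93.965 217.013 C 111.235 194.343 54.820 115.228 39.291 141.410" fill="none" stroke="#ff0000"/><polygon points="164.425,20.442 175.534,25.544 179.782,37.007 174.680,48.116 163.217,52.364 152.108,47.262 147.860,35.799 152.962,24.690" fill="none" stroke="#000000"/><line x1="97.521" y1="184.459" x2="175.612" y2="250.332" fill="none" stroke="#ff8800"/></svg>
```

Since the viewBox matches the mm dimensions, user units are millimetres directly. The only transform is the Y-flip y_m = 267.304 − y_svg.

Shape 1 is a open polyline drawn with `<polyline>`. Its stroke #ff8800 means cut at S821, F1356. After flipping Y the toolpath is (122.313,193.232) → (120.606,47.912) → (167.244,165.893) → (148.626,51.611) → (116.042,96.886).

Shape 2 is a rectangle drawn with `<rect>`. Its stroke #ff8800 means cut at S821, F1356. After flipping Y the toolpath is (12.184,171.941) → (54.794,171.941) → (54.794,43.719) → (12.184,43.719) → (12.184,171.941), returning to the start.

Shape 3 is a cubic bezier drawn with `<path>`. Its stroke #ff0000 means score at S636, F1950. After flipping Y the toolpath is (93.965,50.291) → (96.990,65.581) → (90.917,85.786) → (78.928,106.412) → (64.205,122.967) → (49.932,130.959) → (39.291,125.894).

Shape 4 is a regular polygon drawn with `<polygon>`. Its stroke #000000 means engrave at S302, F3241. After flipping Y the toolpath is (164.425,246.862) → (175.534,241.760) → (179.782,230.297) → (174.680,219.188) → (163.217,214.940) → (152.108,220.042) → (147.860,231.505) → (152.962,242.614) → (164.425,246.862), returning to the start.

Shape 5 is a line segment drawn with `<line>`. Its stroke #ff8800 means cut at S821, F1356. After flipping Y the toolpath is (97.521,82.845) → (175.612,16.972).

(bCNC post)
(Date: synthetic)
G21
G90
G0 X122.313 Y193.232
M3 S821
G01 X120.606 Y47.912 F1356
G01 X167.244 Y165.893
G01 X148.626 Y51.611
G01 X116.042 Y96.886
M5
G0 X12.184 Y171.941
M3 S821
G01 X54.794 Y171.941 F1356
G01 X54.794 Y43.719
G01 X12.184 Y43.719
G01 X12.184 Y171.941
M5
G0 X93.965 Y50.291
M3 S636
G01 X96.990 Y65.581 F1950
G01 X90.917 Y85.786
G01 X78.928 Y106.412
G01 X64.205 Y122.967
G01 X49.932 Y130.959
G01 X39.291 Y125.894
M5
G0 X164.425 Y246.862
M3 S302
G01 X175.534 Y241.760 F3241
G01 X179.782 Y230.297
G01 X174.680 Y219.188
G01 X163.217 Y214.940
G01 X152.108 Y220.042
G01 X147.860 Y231.505
G01 X152.962 Y242.614
G01 X164.425 Y246.862
M5
G0 X97.521 Y82.845
M3 S821
G01 X175.612 Y16.972 F1356
M5
G0 X0.000 Y0.000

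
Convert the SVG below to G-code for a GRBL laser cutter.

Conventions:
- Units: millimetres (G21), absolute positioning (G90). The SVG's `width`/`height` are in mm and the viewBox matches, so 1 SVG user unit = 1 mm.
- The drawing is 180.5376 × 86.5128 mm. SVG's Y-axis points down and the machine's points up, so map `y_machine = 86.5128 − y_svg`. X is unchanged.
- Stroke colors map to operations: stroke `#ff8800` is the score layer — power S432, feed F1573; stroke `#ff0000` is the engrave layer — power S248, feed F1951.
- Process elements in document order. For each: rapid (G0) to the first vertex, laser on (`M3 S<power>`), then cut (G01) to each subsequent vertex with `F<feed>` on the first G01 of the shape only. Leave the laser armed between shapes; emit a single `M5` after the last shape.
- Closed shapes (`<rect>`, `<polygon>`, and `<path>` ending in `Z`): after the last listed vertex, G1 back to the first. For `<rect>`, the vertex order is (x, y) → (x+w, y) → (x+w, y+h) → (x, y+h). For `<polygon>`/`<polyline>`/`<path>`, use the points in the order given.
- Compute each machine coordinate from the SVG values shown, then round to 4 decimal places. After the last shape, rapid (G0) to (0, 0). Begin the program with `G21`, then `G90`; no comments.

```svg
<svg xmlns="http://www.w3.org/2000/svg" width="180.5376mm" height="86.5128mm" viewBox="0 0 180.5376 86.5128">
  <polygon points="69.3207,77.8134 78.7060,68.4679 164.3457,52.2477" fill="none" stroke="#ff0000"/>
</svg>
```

G21
G90
G0 X69.3207 Y8.6994
M3 S248
G01 X78.7060 Y18.0449 F1951
G01 X164.3457 Y34.2651
G01 X69.3207 Y8.6994
M5
G0 X0.0000 Y0.0000

Since the viewBox matches the mm dimensions, user units are millimetres directly. The only transform is the Y-flip y_m = 86.5128 − y_svg.

Shape 1 is a closed polygon drawn with `<polygon>`. Its stroke #ff0000 means engrave at S248, F1951. After flipping Y the toolpath is (69.3207,8.6994) → (78.7060,18.0449) → (164.3457,34.2651) → (69.3207,8.6994), returning to the start.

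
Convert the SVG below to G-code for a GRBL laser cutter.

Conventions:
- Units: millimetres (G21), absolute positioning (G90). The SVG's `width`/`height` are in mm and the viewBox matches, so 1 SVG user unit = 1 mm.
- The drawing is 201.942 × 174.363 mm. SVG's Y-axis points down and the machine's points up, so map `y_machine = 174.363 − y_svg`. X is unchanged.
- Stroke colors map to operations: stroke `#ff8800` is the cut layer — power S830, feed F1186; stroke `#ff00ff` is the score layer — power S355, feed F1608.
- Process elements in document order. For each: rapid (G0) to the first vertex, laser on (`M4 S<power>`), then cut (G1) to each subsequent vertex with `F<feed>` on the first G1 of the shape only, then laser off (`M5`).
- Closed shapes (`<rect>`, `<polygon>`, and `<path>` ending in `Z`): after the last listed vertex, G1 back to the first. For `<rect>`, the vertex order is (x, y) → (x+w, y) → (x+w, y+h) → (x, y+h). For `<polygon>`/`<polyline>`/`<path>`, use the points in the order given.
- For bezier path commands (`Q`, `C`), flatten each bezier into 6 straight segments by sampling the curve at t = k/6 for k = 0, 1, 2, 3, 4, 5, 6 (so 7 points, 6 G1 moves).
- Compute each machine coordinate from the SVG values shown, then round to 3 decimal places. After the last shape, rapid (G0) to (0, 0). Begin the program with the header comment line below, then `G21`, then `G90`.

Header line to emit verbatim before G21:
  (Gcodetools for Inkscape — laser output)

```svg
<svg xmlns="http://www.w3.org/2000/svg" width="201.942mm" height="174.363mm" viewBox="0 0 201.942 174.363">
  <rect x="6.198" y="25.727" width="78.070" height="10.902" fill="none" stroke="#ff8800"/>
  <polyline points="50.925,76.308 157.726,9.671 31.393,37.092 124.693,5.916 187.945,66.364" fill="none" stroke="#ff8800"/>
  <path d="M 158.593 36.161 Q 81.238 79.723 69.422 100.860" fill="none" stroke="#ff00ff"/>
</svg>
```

Since the viewBox matches the mm dimensions, user units are millimetres directly. The only transform is the Y-flip y_m = 174.363 − y_svg.

Shape 1 is a rectangle drawn with `<rect>`. Its stroke #ff8800 means cut at S830, F1186. After flipping Y the toolpath is (6.198,148.636) → (84.268,148.636) → (84.268,137.734) → (6.198,137.734) → (6.198,148.636), returning to the start.

Shape 2 is a open polyline drawn with `<polyline>`. Its stroke #ff8800 means cut at S830, F1186. After flipping Y the toolpath is (50.925,98.055) → (157.726,164.692) → (31.393,137.271) → (124.693,168.447) → (187.945,107.999).

Shape 3 is a quadratic bezier drawn with `<path>`. Its stroke #ff00ff means score at S355, F1608. After flipping Y the toolpath is (158.593,138.202) → (134.629,124.304) → (114.305,111.652) → (97.623,100.246) → (84.581,90.086) → (75.181,81.172) → (69.422,73.503).

(Gcodetools for Inkscape — laser output)
G21
G90
G0 X6.198 Y148.636
M4 S830
G1 X84.268 Y148.636 F1186
G1 X84.268 Y137.734
G1 X6.198 Y137.734
G1 X6.198 Y148.636
M5
G0 X50.925 Y98.055
M4 S830
G1 X157.726 Y164.692 F1186
G1 X31.393 Y137.271
G1 X124.693 Y168.447
G1 X187.945 Y107.999
M5
G0 X158.593 Y138.202
M4 S355
G1 X134.629 Y124.304 F1608
G1 X114.305 Y111.652
G1 X97.623 Y100.246
G1 X84.581 Y90.086
G1 X75.181 Y81.172
G1 X69.422 Y73.503
M5
G0 X0.000 Y0.000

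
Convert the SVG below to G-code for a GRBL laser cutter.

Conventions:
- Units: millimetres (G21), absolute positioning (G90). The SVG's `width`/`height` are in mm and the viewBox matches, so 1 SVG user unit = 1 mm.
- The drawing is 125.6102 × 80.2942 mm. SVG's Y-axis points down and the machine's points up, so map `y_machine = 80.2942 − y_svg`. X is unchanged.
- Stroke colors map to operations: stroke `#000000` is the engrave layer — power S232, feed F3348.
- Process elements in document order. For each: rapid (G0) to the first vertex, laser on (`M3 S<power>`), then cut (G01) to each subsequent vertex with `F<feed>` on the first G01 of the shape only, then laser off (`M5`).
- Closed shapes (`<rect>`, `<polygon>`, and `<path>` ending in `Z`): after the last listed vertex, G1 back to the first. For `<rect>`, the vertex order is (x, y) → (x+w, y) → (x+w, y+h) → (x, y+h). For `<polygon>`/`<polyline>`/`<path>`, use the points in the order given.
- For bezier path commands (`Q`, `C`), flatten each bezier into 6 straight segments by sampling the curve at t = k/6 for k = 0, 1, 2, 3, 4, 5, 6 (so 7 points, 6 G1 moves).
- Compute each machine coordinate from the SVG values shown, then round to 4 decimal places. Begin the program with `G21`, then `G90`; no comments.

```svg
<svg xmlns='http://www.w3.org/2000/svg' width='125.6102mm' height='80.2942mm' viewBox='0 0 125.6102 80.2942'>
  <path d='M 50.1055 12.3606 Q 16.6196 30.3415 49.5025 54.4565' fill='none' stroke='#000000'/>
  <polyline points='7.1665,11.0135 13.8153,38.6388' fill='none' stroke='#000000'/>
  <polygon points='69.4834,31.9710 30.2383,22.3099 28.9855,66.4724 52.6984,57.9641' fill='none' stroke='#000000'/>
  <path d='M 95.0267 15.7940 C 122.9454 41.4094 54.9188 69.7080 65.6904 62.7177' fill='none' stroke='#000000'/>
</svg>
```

viewBox `0 0 125.6102 80.2942` with mm width/height → 1 unit = 1 mm. Flip: y_m = 80.2942 − y_svg.

**Shape 1** — `<path>` quadratic bezier, stroke `#000000` → engrave (S232, F3348). Control points (SVG): P0=(50.1055,12.3606), P1=(16.6196,30.3415), P2=(49.5025,54.4565); sampled at t=k/6. Machine vertices: (50.1055,67.9336) → (40.7871,61.7696) → (35.1559,55.2648) → (33.2118,48.4192) → (34.9549,41.2328) → (40.3851,33.7056) → (49.5025,25.8377). Open path.

**Shape 2** — `<polyline>` line segment, stroke `#000000` → engrave (S232, F3348). Machine vertices: (7.1665,69.2807) → (13.8153,41.6554). Open path.

**Shape 3** — `<polygon>` closed polygon, stroke `#000000` → engrave (S232, F3348). Machine vertices: (69.4834,48.3232) → (30.2383,57.9843) → (28.9855,13.8218) → (52.6984,22.3301) → (69.4834,48.3232). Closed: final G1 returns to the first vertex.

**Shape 4** — `<path>` cubic bezier, stroke `#000000` → engrave (S232, F3348). Control points (SVG): P0=(95.0267,15.7940), P1=(122.9454,41.4094), P2=(54.9188,69.7080), P3=(65.6904,62.7177); sampled at t=k/6. Machine vertices: (95.0267,64.5002) → (101.7996,51.6447) → (97.4356,39.3968) → (86.7887,28.8112) → (74.7129,20.9428) → (66.0621,16.8463) → (65.6904,17.5765). Open path.

G21
G90
G0 X50.1055 Y67.9336
M3 S232
G01 X40.7871 Y61.7696 F3348
G01 X35.1559 Y55.2648
G01 X33.2118 Y48.4192
G01 X34.9549 Y41.2328
G01 X40.3851 Y33.7056
G01 X49.5025 Y25.8377
M5
G0 X7.1665 Y69.2807
M3 S232
G01 X13.8153 Y41.6554 F3348
M5
G0 X69.4834 Y48.3232
M3 S232
G01 X30.2383 Y57.9843 F3348
G01 X28.9855 Y13.8218
G01 X52.6984 Y22.3301
G01 X69.4834 Y48.3232
M5
G0 X95.0267 Y64.5002
M3 S232
G01 X101.7996 Y51.6447 F3348
G01 X97.4356 Y39.3968
G01 X86.7887 Y28.8112
G01 X74.7129 Y20.9428
G01 X66.0621 Y16.8463
G01 X65.6904 Y17.5765
M5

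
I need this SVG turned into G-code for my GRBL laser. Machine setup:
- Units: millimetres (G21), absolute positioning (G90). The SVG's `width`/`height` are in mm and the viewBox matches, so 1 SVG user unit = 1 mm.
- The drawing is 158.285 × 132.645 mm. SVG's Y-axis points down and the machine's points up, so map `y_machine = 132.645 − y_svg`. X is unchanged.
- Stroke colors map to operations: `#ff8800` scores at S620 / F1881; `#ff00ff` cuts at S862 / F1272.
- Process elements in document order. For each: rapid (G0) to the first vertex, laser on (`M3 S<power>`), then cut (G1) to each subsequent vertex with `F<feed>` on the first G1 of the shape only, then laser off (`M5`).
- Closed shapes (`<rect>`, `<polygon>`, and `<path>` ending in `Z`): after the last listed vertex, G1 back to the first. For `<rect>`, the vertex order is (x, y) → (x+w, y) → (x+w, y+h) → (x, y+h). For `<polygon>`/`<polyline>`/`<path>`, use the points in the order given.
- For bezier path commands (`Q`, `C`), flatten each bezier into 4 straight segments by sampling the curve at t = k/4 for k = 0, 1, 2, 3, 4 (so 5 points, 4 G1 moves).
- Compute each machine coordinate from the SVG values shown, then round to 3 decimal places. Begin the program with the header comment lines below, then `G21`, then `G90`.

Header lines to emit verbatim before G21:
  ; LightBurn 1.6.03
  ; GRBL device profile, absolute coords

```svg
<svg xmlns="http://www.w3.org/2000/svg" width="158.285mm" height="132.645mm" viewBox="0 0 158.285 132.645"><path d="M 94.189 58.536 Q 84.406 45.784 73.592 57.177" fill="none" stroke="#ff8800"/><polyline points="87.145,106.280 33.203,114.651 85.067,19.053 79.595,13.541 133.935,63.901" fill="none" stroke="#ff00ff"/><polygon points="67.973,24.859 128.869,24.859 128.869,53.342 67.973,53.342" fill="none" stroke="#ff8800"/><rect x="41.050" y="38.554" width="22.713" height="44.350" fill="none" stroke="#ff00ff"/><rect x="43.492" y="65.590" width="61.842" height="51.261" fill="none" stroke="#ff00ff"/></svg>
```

; LightBurn 1.6.03
; GRBL device profile, absolute coords
G21
G90
G0 X94.189 Y74.109
M3 S620
G1 X89.233 Y78.976 F1881
G1 X84.148 Y80.825
G1 X78.935 Y79.655
G1 X73.592 Y75.468
M5
G0 X87.145 Y26.365
M3 S862
G1 X33.203 Y17.994 F1272
G1 X85.067 Y113.592
G1 X79.595 Y119.104
G1 X133.935 Y68.744
M5
G0 X67.973 Y107.786
M3 S620
G1 X128.869 Y107.786 F1881
G1 X128.869 Y79.303
G1 X67.973 Y79.303
G1 X67.973 Y107.786
M5
G0 X41.050 Y94.091
M3 S862
G1 X63.763 Y94.091 F1272
G1 X63.763 Y49.741
G1 X41.050 Y49.741
G1 X41.050 Y94.091
M5
G0 X43.492 Y67.055
M3 S862
G1 X105.334 Y67.055 F1272
G1 X105.334 Y15.794
G1 X43.492 Y15.794
G1 X43.492 Y67.055
M5

viewBox `0 0 158.285 132.645` with mm width/height → 1 unit = 1 mm. Flip: y_m = 132.645 − y_svg.

**Shape 1** — `<path>` quadratic bezier, stroke `#ff8800` → score (S620, F1881). Control points (SVG): P0=(94.189,58.536), P1=(84.406,45.784), P2=(73.592,57.177); sampled at t=k/4. Machine vertices: (94.189,74.109) → (89.233,78.976) → (84.148,80.825) → (78.935,79.655) → (73.592,75.468). Open path.

**Shape 2** — `<polyline>` open polyline, stroke `#ff00ff` → cut (S862, F1272). Machine vertices: (87.145,26.365) → (33.203,17.994) → (85.067,113.592) → (79.595,119.104) → (133.935,68.744). Open path.

**Shape 3** — `<polygon>` rectangle, stroke `#ff8800` → score (S620, F1881). Machine vertices: (67.973,107.786) → (128.869,107.786) → (128.869,79.303) → (67.973,79.303) → (67.973,107.786). Closed: final G1 returns to the first vertex.

**Shape 4** — `<rect>` rectangle, stroke `#ff00ff` → cut (S862, F1272). Machine vertices: (41.050,94.091) → (63.763,94.091) → (63.763,49.741) → (41.050,49.741) → (41.050,94.091). Closed: final G1 returns to the first vertex.

**Shape 5** — `<rect>` rectangle, stroke `#ff00ff` → cut (S862, F1272). Machine vertices: (43.492,67.055) → (105.334,67.055) → (105.334,15.794) → (43.492,15.794) → (43.492,67.055). Closed: final G1 returns to the first vertex.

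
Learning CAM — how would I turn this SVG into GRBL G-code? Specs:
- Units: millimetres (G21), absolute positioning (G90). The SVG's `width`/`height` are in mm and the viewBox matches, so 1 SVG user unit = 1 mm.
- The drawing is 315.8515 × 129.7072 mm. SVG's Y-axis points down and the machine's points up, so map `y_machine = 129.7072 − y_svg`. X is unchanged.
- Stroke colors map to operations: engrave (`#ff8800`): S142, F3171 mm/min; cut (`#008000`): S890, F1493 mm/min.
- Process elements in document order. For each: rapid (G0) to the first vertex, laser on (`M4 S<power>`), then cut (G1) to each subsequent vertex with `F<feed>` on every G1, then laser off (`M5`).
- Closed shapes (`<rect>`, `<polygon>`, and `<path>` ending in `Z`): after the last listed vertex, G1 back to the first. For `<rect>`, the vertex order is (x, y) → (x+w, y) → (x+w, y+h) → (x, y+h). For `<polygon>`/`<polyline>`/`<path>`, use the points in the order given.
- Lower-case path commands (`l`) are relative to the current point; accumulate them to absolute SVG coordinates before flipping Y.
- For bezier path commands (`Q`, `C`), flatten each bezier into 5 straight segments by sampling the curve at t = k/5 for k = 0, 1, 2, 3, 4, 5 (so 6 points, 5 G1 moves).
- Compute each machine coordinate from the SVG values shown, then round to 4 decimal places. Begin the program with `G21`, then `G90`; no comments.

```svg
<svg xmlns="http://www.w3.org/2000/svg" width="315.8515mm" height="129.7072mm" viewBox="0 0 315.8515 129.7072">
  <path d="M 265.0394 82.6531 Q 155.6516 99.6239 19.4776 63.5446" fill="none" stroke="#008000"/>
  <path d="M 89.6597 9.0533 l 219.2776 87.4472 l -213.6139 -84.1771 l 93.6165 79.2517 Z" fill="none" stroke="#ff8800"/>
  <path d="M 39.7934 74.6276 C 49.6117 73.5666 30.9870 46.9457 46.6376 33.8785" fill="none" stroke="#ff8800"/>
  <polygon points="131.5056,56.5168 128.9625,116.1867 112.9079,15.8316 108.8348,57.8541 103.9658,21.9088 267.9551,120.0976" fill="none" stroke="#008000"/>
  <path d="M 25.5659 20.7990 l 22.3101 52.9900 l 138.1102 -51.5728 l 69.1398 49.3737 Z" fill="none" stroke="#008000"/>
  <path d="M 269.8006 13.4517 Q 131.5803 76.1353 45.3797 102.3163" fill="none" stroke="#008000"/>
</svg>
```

G21
G90
G0 X265.0394 Y47.0541
M4 S890
G1 X220.2128 Y42.3878 F1493
G1 X173.2434 Y41.9655 F1493
G1 X124.1310 Y45.7872 F1493
G1 X72.8758 Y53.8529 F1493
G1 X19.4776 Y66.1626 F1493
M5
G0 X89.6597 Y120.6539
M4 S142
G1 X308.9373 Y33.2067 F3171
G1 X95.3234 Y117.3838 F3171
G1 X188.9399 Y38.1321 F3171
G1 X89.6597 Y120.6539 F3171
M5
G0 X39.7934 Y55.0796
M4 S142
G1 X42.7730 Y58.4705 F3171
G1 X41.9367 Y66.1183 F3171
G1 X40.2951 Y76.1456 F3171
G1 X40.8585 Y86.6748 F3171
G1 X46.6376 Y95.8287 F3171
M5
G0 X131.5056 Y73.1904
M4 S890
G1 X128.9625 Y13.5205 F1493
G1 X112.9079 Y113.8756 F1493
G1 X108.8348 Y71.8531 F1493
G1 X103.9658 Y107.7984 F1493
G1 X267.9551 Y9.6096 F1493
G1 X131.5056 Y73.1904 F1493
M5
G0 X25.5659 Y108.9082
M4 S890
G1 X47.8760 Y55.9182 F1493
G1 X185.9862 Y107.4910 F1493
G1 X255.1260 Y58.1173 F1493
G1 X25.5659 Y108.9082 F1493
M5
G0 X269.8006 Y116.2555
M4 S890
G1 X216.5933 Y92.6422 F1493
G1 X167.5475 Y71.9490 F1493
G1 X122.6633 Y54.1761 F1493
G1 X81.9407 Y39.3234 F1493
G1 X45.3797 Y27.3909 F1493
M5

viewBox `0 0 315.8515 129.7072` with mm width/height → 1 unit = 1 mm. Flip: y_m = 129.7072 − y_svg.

**Shape 1** — `<path>` quadratic bezier, stroke `#008000` → cut (S890, F1493). Control points (SVG): P0=(265.0394,82.6531), P1=(155.6516,99.6239), P2=(19.4776,63.5446); sampled at t=k/5. Machine vertices: (265.0394,47.0541) → (220.2128,42.3878) → (173.2434,41.9655) → (124.1310,45.7872) → (72.8758,53.8529) → (19.4776,66.1626). Open path.

**Shape 2** — `<path>` closed polygon, stroke `#ff8800` → engrave (S142, F3171). Machine vertices: (89.6597,120.6539) → (308.9373,33.2067) → (95.3234,117.3838) → (188.9399,38.1321) → (89.6597,120.6539). Closed: final G1 returns to the first vertex.

**Shape 3** — `<path>` cubic bezier, stroke `#ff8800` → engrave (S142, F3171). Control points (SVG): P0=(39.7934,74.6276), P1=(49.6117,73.5666), P2=(30.9870,46.9457), P3=(46.6376,33.8785); sampled at t=k/5. Machine vertices: (39.7934,55.0796) → (42.7730,58.4705) → (41.9367,66.1183) → (40.2951,76.1456) → (40.8585,86.6748) → (46.6376,95.8287). Open path.

**Shape 4** — `<polygon>` closed polygon, stroke `#008000` → cut (S890, F1493). Machine vertices: (131.5056,73.1904) → (128.9625,13.5205) → (112.9079,113.8756) → (108.8348,71.8531) → (103.9658,107.7984) → (267.9551,9.6096) → (131.5056,73.1904). Closed: final G1 returns to the first vertex.

**Shape 5** — `<path>` closed polygon, stroke `#008000` → cut (S890, F1493). Machine vertices: (25.5659,108.9082) → (47.8760,55.9182) → (185.9862,107.4910) → (255.1260,58.1173) → (25.5659,108.9082). Closed: final G1 returns to the first vertex.

**Shape 6** — `<path>` quadratic bezier, stroke `#008000` → cut (S890, F1493). Control points (SVG): P0=(269.8006,13.4517), P1=(131.5803,76.1353), P2=(45.3797,102.3163); sampled at t=k/5. Machine vertices: (269.8006,116.2555) → (216.5933,92.6422) → (167.5475,71.9490) → (122.6633,54.1761) → (81.9407,39.3234) → (45.3797,27.3909). Open path.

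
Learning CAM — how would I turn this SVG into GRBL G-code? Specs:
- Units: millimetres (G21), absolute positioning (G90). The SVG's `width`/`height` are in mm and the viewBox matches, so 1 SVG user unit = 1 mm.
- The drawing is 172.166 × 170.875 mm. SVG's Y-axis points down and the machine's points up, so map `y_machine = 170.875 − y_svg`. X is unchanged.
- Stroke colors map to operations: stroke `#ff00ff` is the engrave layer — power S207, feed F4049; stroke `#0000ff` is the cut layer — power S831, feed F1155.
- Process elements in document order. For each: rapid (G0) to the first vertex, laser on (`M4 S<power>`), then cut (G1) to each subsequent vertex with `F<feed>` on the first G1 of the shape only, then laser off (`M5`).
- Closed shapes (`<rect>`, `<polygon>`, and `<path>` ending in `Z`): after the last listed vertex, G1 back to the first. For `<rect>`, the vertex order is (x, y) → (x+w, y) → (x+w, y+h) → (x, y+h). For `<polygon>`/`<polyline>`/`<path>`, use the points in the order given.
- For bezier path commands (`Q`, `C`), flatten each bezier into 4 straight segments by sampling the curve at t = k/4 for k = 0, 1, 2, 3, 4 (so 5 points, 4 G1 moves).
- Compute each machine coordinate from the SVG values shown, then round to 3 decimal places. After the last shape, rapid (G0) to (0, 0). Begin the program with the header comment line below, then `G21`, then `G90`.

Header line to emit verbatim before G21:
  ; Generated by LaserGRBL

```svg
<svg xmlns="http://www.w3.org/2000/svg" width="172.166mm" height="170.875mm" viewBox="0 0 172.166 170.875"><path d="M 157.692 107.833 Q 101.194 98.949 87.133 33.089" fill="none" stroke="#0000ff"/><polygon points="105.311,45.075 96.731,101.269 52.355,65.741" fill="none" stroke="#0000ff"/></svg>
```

; Generated by LaserGRBL
G21
G90
G0 X157.692 Y63.042
M4 S831
G1 X132.095 Y71.045 F1155
G1 X111.803 Y86.170
G1 X96.816 Y108.417
G1 X87.133 Y137.786
M5
G0 X105.311 Y125.800
M4 S831
G1 X96.731 Y69.606 F1155
G1 X52.355 Y105.134
G1 X105.311 Y125.800
M5
G0 X0.000 Y0.000

Since the viewBox matches the mm dimensions, user units are millimetres directly. The only transform is the Y-flip y_m = 170.875 − y_svg.

Shape 1 is a quadratic bezier drawn with `<path>`. Its stroke #0000ff means cut at S831, F1155. After flipping Y the toolpath is (157.692,63.042) → (132.095,71.045) → (111.803,86.170) → (96.816,108.417) → (87.133,137.786).

Shape 2 is a regular polygon drawn with `<polygon>`. Its stroke #0000ff means cut at S831, F1155. After flipping Y the toolpath is (105.311,125.800) → (96.731,69.606) → (52.355,105.134) → (105.311,125.800), returning to the start.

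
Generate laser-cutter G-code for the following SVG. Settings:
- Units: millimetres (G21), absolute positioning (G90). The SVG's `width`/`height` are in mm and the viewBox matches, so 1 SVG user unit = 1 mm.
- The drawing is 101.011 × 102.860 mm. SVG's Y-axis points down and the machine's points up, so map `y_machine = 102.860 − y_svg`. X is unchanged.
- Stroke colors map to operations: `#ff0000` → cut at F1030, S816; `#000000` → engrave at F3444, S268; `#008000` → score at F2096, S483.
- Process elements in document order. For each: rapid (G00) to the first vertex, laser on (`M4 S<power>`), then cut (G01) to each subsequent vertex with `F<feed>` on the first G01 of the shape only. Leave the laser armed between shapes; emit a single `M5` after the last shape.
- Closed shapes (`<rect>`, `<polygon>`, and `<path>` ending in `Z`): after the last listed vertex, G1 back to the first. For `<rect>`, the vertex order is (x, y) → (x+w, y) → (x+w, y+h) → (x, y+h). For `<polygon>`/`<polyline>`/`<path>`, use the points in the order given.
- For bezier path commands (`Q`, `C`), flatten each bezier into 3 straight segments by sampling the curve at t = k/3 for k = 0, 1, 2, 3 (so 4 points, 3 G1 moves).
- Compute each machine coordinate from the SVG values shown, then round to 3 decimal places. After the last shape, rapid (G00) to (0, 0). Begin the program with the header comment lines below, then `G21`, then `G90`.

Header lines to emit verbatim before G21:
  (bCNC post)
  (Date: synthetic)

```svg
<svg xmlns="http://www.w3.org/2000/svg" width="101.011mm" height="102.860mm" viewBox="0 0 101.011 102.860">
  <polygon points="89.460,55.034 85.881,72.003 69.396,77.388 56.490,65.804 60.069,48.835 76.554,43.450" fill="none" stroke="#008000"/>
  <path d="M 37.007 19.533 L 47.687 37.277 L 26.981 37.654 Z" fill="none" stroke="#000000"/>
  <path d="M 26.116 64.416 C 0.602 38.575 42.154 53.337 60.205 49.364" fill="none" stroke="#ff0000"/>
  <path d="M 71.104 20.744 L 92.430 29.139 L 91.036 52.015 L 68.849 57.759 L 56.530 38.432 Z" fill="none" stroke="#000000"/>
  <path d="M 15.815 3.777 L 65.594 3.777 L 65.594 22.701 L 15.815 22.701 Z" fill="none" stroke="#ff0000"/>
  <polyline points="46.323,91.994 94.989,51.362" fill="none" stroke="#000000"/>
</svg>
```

1 u = 1 mm; y_m = 102.860 − y.

[1] `<polygon>` regular polygon, #008000→score S483 F2096: (89.460,47.826) → (85.881,30.857) → (69.396,25.472) → (56.490,37.056) → (60.069,54.025) → (76.554,59.410) → (89.460,47.826) (closed)

[2] `<path>` regular polygon, #000000→engrave S268 F3444: (37.007,83.327) → (47.687,65.583) → (26.981,65.206) → (37.007,83.327) (closed)

[3] `<path>` cubic bezier, #ff0000→cut S816 F1030: (26.116,38.444) → (19.603,52.948) → (37.675,53.570) → (60.205,53.496)

[4] `<path>` regular polygon, #000000→engrave S268 F3444: (71.104,82.116) → (92.430,73.721) → (91.036,50.845) → (68.849,45.101) → (56.530,64.428) → (71.104,82.116) (closed)

[5] `<path>` rectangle, #ff0000→cut S816 F1030: (15.815,99.083) → (65.594,99.083) → (65.594,80.159) → (15.815,80.159) → (15.815,99.083) (closed)

[6] `<polyline>` line segment, #000000→engrave S268 F3444: (46.323,10.866) → (94.989,51.498)

(bCNC post)
(Date: synthetic)
G21
G90
G00 X89.460 Y47.826
M4 S483
G01 X85.881 Y30.857 F2096
G01 X69.396 Y25.472
G01 X56.490 Y37.056
G01 X60.069 Y54.025
G01 X76.554 Y59.410
G01 X89.460 Y47.826
G00 X37.007 Y83.327
M4 S268
G01 X47.687 Y65.583 F3444
G01 X26.981 Y65.206
G01 X37.007 Y83.327
G00 X26.116 Y38.444
M4 S816
G01 X19.603 Y52.948 F1030
G01 X37.675 Y53.570
G01 X60.205 Y53.496
G00 X71.104 Y82.116
M4 S268
G01 X92.430 Y73.721 F3444
G01 X91.036 Y50.845
G01 X68.849 Y45.101
G01 X56.530 Y64.428
G01 X71.104 Y82.116
G00 X15.815 Y99.083
M4 S816
G01 X65.594 Y99.083 F1030
G01 X65.594 Y80.159
G01 X15.815 Y80.159
G01 X15.815 Y99.083
G00 X46.323 Y10.866
M4 S268
G01 X94.989 Y51.498 F3444
M5
G00 X0.000 Y0.000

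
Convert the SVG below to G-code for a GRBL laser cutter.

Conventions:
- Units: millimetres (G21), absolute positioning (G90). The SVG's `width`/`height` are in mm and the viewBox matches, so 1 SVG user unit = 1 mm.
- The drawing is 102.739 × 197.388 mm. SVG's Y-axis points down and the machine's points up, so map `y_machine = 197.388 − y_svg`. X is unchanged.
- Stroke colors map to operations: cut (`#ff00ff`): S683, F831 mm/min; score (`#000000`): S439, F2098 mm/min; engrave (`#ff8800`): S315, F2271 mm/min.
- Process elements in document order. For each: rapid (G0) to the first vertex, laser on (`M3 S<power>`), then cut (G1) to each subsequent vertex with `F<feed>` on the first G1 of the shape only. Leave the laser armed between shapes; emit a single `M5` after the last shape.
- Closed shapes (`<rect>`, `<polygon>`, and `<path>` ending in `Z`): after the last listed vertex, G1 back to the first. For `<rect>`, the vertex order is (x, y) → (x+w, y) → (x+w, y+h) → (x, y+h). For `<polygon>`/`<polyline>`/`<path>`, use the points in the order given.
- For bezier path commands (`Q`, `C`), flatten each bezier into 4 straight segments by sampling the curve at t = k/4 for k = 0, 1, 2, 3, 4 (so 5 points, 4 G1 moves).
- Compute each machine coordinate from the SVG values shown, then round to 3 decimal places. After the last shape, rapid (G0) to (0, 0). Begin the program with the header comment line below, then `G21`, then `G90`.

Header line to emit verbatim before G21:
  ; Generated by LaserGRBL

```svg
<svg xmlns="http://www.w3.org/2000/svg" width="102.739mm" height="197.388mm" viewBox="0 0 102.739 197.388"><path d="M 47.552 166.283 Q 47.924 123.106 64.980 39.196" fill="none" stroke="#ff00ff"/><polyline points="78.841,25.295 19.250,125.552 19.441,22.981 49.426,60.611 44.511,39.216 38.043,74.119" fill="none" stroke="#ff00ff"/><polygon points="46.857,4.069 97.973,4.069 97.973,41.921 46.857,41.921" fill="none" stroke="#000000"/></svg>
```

viewBox `0 0 102.739 197.388` with mm width/height → 1 unit = 1 mm. Flip: y_m = 197.388 − y_svg.

**Shape 1** — `<path>` quadratic bezier, stroke `#ff00ff` → cut (S683, F831). Control points (SVG): P0=(47.552,166.283), P1=(47.924,123.106), P2=(64.980,39.196); sampled at t=k/4. Machine vertices: (47.552,31.105) → (48.781,55.239) → (52.095,84.465) → (57.495,118.783) → (64.980,158.192). Open path.

**Shape 2** — `<polyline>` open polyline, stroke `#ff00ff` → cut (S683, F831). Machine vertices: (78.841,172.093) → (19.250,71.836) → (19.441,174.407) → (49.426,136.777) → (44.511,158.172) → (38.043,123.269). Open path.

**Shape 3** — `<polygon>` rectangle, stroke `#000000` → score (S439, F2098). Machine vertices: (46.857,193.319) → (97.973,193.319) → (97.973,155.467) → (46.857,155.467) → (46.857,193.319). Closed: final G1 returns to the first vertex.

; Generated by LaserGRBL
G21
G90
G0 X47.552 Y31.105
M3 S683
G1 X48.781 Y55.239 F831
G1 X52.095 Y84.465
G1 X57.495 Y118.783
G1 X64.980 Y158.192
G0 X78.841 Y172.093
M3 S683
G1 X19.250 Y71.836 F831
G1 X19.441 Y174.407
G1 X49.426 Y136.777
G1 X44.511 Y158.172
G1 X38.043 Y123.269
G0 X46.857 Y193.319
M3 S439
G1 X97.973 Y193.319 F2098
G1 X97.973 Y155.467
G1 X46.857 Y155.467
G1 X46.857 Y193.319
M5
G0 X0.000 Y0.000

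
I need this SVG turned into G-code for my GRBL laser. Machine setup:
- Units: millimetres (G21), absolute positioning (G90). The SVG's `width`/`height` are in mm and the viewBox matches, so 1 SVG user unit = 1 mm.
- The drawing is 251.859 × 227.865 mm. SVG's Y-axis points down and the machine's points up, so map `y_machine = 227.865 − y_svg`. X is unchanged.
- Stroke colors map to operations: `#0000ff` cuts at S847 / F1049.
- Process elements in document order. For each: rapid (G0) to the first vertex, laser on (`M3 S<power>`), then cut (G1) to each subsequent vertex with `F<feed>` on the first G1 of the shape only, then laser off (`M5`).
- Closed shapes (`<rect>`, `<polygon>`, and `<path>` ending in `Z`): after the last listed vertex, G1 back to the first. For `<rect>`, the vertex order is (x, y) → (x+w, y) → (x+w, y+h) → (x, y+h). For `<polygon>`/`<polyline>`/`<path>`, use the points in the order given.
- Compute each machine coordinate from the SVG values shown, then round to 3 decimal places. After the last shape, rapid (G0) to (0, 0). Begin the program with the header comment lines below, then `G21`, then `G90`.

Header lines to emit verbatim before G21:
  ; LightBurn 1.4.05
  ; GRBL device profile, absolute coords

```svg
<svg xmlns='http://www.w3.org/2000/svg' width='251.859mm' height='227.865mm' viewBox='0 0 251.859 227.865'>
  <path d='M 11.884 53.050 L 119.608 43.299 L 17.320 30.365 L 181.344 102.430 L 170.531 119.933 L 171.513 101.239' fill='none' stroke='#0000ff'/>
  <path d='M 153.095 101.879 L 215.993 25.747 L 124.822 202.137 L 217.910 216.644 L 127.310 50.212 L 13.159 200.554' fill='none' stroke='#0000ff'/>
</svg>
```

; LightBurn 1.4.05
; GRBL device profile, absolute coords
G21
G90
G0 X11.884 Y174.815
M3 S847
G1 X119.608 Y184.566 F1049
G1 X17.320 Y197.500
G1 X181.344 Y125.435
G1 X170.531 Y107.932
G1 X171.513 Y126.626
M5
G0 X153.095 Y125.986
M3 S847
G1 X215.993 Y202.118 F1049
G1 X124.822 Y25.728
G1 X217.910 Y11.221
G1 X127.310 Y177.653
G1 X13.159 Y27.311
M5
G0 X0.000 Y0.000

viewBox `0 0 251.859 227.865` with mm width/height → 1 unit = 1 mm. Flip: y_m = 227.865 − y_svg.

**Shape 1** — `<path>` open polyline, stroke `#0000ff` → cut (S847, F1049). Machine vertices: (11.884,174.815) → (119.608,184.566) → (17.320,197.500) → (181.344,125.435) → (170.531,107.932) → (171.513,126.626). Open path.

**Shape 2** — `<path>` open polyline, stroke `#0000ff` → cut (S847, F1049). Machine vertices: (153.095,125.986) → (215.993,202.118) → (124.822,25.728) → (217.910,11.221) → (127.310,177.653) → (13.159,27.311). Open path.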